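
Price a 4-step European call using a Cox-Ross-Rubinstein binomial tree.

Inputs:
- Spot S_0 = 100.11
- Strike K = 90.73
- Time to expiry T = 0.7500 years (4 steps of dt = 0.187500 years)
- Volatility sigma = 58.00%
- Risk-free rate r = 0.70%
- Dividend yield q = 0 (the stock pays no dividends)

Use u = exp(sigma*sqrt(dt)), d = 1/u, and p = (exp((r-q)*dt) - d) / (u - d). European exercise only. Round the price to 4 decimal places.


Answer: Price = V(0,0) = 24.4061

Derivation:
dt = T/N = 0.187500
u = exp(sigma*sqrt(dt)) = 1.285500; d = 1/u = 0.777908
p = (exp((r-q)*dt) - d) / (u - d) = 0.440129
Discount per step: exp(-r*dt) = 0.998688
Stock lattice S(k, i) with i counting down-moves:
  k=0: S(0,0) = 100.1100
  k=1: S(1,0) = 128.6914; S(1,1) = 77.8763
  k=2: S(2,0) = 165.4327; S(2,1) = 100.1100; S(2,2) = 60.5806
  k=3: S(3,0) = 212.6636; S(3,1) = 128.6914; S(3,2) = 77.8763; S(3,3) = 47.1261
  k=4: S(4,0) = 273.3790; S(4,1) = 165.4327; S(4,2) = 100.1100; S(4,3) = 60.5806; S(4,4) = 36.6598
Terminal payoffs V(N, i) = max(S_T - K, 0):
  V(4,0) = 182.648983; V(4,1) = 74.702675; V(4,2) = 9.380000; V(4,3) = 0.000000; V(4,4) = 0.000000
Backward induction: V(k, i) = exp(-r*dt) * [p * V(k+1, i) + (1-p) * V(k+1, i+1)].
  V(3,0) = exp(-r*dt) * [p*182.648983 + (1-p)*74.702675] = 122.052628
  V(3,1) = exp(-r*dt) * [p*74.702675 + (1-p)*9.380000] = 38.080361
  V(3,2) = exp(-r*dt) * [p*9.380000 + (1-p)*0.000000] = 4.122991
  V(3,3) = exp(-r*dt) * [p*0.000000 + (1-p)*0.000000] = 0.000000
  V(2,0) = exp(-r*dt) * [p*122.052628 + (1-p)*38.080361] = 74.940529
  V(2,1) = exp(-r*dt) * [p*38.080361 + (1-p)*4.122991] = 19.043588
  V(2,2) = exp(-r*dt) * [p*4.122991 + (1-p)*0.000000] = 1.812266
  V(1,0) = exp(-r*dt) * [p*74.940529 + (1-p)*19.043588] = 43.588180
  V(1,1) = exp(-r*dt) * [p*19.043588 + (1-p)*1.812266] = 9.383938
  V(0,0) = exp(-r*dt) * [p*43.588180 + (1-p)*9.383938] = 24.406148


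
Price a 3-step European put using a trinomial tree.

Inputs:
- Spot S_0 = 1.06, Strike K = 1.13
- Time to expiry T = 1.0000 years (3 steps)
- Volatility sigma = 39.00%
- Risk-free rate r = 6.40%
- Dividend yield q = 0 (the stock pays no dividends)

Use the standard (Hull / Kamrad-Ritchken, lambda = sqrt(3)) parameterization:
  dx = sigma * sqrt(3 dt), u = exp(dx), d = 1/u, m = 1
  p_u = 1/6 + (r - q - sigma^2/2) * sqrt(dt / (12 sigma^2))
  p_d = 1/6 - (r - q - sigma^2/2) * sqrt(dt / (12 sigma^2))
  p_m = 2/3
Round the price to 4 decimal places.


dt = T/N = 0.333333; dx = sigma*sqrt(3*dt) = 0.390000
u = exp(dx) = 1.476981; d = 1/u = 0.677057
p_u = 0.161517, p_m = 0.666667, p_d = 0.171816
Discount per step: exp(-r*dt) = 0.978893
Stock lattice S(k, j) with j the centered position index:
  k=0: S(0,+0) = 1.0600
  k=1: S(1,-1) = 0.7177; S(1,+0) = 1.0600; S(1,+1) = 1.5656
  k=2: S(2,-2) = 0.4859; S(2,-1) = 0.7177; S(2,+0) = 1.0600; S(2,+1) = 1.5656; S(2,+2) = 2.3124
  k=3: S(3,-3) = 0.3290; S(3,-2) = 0.4859; S(3,-1) = 0.7177; S(3,+0) = 1.0600; S(3,+1) = 1.5656; S(3,+2) = 2.3124; S(3,+3) = 3.4153
Terminal payoffs V(N, j) = max(K - S_T, 0):
  V(3,-3) = 0.801011; V(3,-2) = 0.644090; V(3,-1) = 0.412320; V(3,+0) = 0.070000; V(3,+1) = 0.000000; V(3,+2) = 0.000000; V(3,+3) = 0.000000
Backward induction: V(k, j) = exp(-r*dt) * [p_u * V(k+1, j+1) + p_m * V(k+1, j) + p_d * V(k+1, j-1)]
  V(2,-2) = exp(-r*dt) * [p_u*0.412320 + p_m*0.644090 + p_d*0.801011] = 0.620242
  V(2,-1) = exp(-r*dt) * [p_u*0.070000 + p_m*0.412320 + p_d*0.644090] = 0.388475
  V(2,+0) = exp(-r*dt) * [p_u*0.000000 + p_m*0.070000 + p_d*0.412320] = 0.115030
  V(2,+1) = exp(-r*dt) * [p_u*0.000000 + p_m*0.000000 + p_d*0.070000] = 0.011773
  V(2,+2) = exp(-r*dt) * [p_u*0.000000 + p_m*0.000000 + p_d*0.000000] = 0.000000
  V(1,-1) = exp(-r*dt) * [p_u*0.115030 + p_m*0.388475 + p_d*0.620242] = 0.376022
  V(1,+0) = exp(-r*dt) * [p_u*0.011773 + p_m*0.115030 + p_d*0.388475] = 0.142267
  V(1,+1) = exp(-r*dt) * [p_u*0.000000 + p_m*0.011773 + p_d*0.115030] = 0.027030
  V(0,+0) = exp(-r*dt) * [p_u*0.027030 + p_m*0.142267 + p_d*0.376022] = 0.160359

Answer: Price = V(0,0) = 0.1604


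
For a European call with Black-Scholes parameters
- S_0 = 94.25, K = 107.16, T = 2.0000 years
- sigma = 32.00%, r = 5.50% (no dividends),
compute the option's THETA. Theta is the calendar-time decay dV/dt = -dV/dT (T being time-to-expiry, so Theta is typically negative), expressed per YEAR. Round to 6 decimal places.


Answer: Theta = -6.265695

Derivation:
d1 = 0.1856769194; d2 = -0.2668714205
phi(d1) = 0.3921242628; exp(-qT) = 1.0000000000; exp(-rT) = 0.8958341353
Theta = -S*exp(-qT)*phi(d1)*sigma/(2*sqrt(T)) - r*K*exp(-rT)*N(d2) + q*S*exp(-qT)*N(d1)
N(d1) = 0.5736509354; N(d2) = 0.3947840810; sqrt(T) = 1.4142135624
Term 1 = -94.2500 * 1.0000000000 * 0.3921242628 * 0.3200 / (2 * 1.4142135624) = -4.1812877773
Term 2 = -0.0550 * 107.1600 * 0.8958341353 * 0.3947840810 = -2.0844075309
Term 3 = 0 (no dividend yield, q = 0)
Theta = -4.1812877773 + (-2.0844075309) + (0.0000000000) = -6.265695


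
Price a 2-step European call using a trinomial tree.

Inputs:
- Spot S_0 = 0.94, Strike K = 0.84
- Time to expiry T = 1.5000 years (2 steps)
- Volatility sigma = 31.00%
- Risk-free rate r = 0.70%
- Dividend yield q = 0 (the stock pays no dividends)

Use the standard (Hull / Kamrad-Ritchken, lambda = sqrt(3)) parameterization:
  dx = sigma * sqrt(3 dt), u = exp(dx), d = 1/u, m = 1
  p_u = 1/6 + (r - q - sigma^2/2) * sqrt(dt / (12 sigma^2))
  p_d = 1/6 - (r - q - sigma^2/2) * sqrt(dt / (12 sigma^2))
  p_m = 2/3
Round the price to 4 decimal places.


dt = T/N = 0.750000; dx = sigma*sqrt(3*dt) = 0.465000
u = exp(dx) = 1.592014; d = 1/u = 0.628135
p_u = 0.133562, p_m = 0.666667, p_d = 0.199772
Discount per step: exp(-r*dt) = 0.994764
Stock lattice S(k, j) with j the centered position index:
  k=0: S(0,+0) = 0.9400
  k=1: S(1,-1) = 0.5904; S(1,+0) = 0.9400; S(1,+1) = 1.4965
  k=2: S(2,-2) = 0.3709; S(2,-1) = 0.5904; S(2,+0) = 0.9400; S(2,+1) = 1.4965; S(2,+2) = 2.3824
Terminal payoffs V(N, j) = max(S_T - K, 0):
  V(2,-2) = 0.000000; V(2,-1) = 0.000000; V(2,+0) = 0.100000; V(2,+1) = 0.656493; V(2,+2) = 1.542439
Backward induction: V(k, j) = exp(-r*dt) * [p_u * V(k+1, j+1) + p_m * V(k+1, j) + p_d * V(k+1, j-1)]
  V(1,-1) = exp(-r*dt) * [p_u*0.100000 + p_m*0.000000 + p_d*0.000000] = 0.013286
  V(1,+0) = exp(-r*dt) * [p_u*0.656493 + p_m*0.100000 + p_d*0.000000] = 0.153541
  V(1,+1) = exp(-r*dt) * [p_u*1.542439 + p_m*0.656493 + p_d*0.100000] = 0.660175
  V(0,+0) = exp(-r*dt) * [p_u*0.660175 + p_m*0.153541 + p_d*0.013286] = 0.192177

Answer: Price = V(0,0) = 0.1922


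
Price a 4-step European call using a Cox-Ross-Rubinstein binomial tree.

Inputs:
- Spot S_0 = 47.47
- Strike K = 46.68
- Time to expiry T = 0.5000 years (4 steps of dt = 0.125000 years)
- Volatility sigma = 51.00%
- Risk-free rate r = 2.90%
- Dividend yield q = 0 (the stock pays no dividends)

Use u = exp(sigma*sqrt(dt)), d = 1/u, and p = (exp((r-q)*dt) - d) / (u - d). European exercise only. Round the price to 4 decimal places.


Answer: Price = V(0,0) = 7.1789

Derivation:
dt = T/N = 0.125000
u = exp(sigma*sqrt(dt)) = 1.197591; d = 1/u = 0.835009
p = (exp((r-q)*dt) - d) / (u - d) = 0.465060
Discount per step: exp(-r*dt) = 0.996382
Stock lattice S(k, i) with i counting down-moves:
  k=0: S(0,0) = 47.4700
  k=1: S(1,0) = 56.8497; S(1,1) = 39.6379
  k=2: S(2,0) = 68.0826; S(2,1) = 47.4700; S(2,2) = 33.0980
  k=3: S(3,0) = 81.5352; S(3,1) = 56.8497; S(3,2) = 39.6379; S(3,3) = 27.6372
  k=4: S(4,0) = 97.6458; S(4,1) = 68.0826; S(4,2) = 47.4700; S(4,3) = 33.0980; S(4,4) = 23.0773
Terminal payoffs V(N, i) = max(S_T - K, 0):
  V(4,0) = 50.965820; V(4,1) = 21.402649; V(4,2) = 0.790000; V(4,3) = 0.000000; V(4,4) = 0.000000
Backward induction: V(k, i) = exp(-r*dt) * [p * V(k+1, i) + (1-p) * V(k+1, i+1)].
  V(3,0) = exp(-r*dt) * [p*50.965820 + (1-p)*21.402649] = 35.024092
  V(3,1) = exp(-r*dt) * [p*21.402649 + (1-p)*0.790000] = 10.338564
  V(3,2) = exp(-r*dt) * [p*0.790000 + (1-p)*0.000000] = 0.366068
  V(3,3) = exp(-r*dt) * [p*0.000000 + (1-p)*0.000000] = 0.000000
  V(2,0) = exp(-r*dt) * [p*35.024092 + (1-p)*10.338564] = 21.739855
  V(2,1) = exp(-r*dt) * [p*10.338564 + (1-p)*0.366068] = 4.985766
  V(2,2) = exp(-r*dt) * [p*0.366068 + (1-p)*0.000000] = 0.169627
  V(1,0) = exp(-r*dt) * [p*21.739855 + (1-p)*4.985766] = 12.731181
  V(1,1) = exp(-r*dt) * [p*4.985766 + (1-p)*0.169627] = 2.400701
  V(0,0) = exp(-r*dt) * [p*12.731181 + (1-p)*2.400701] = 7.178919


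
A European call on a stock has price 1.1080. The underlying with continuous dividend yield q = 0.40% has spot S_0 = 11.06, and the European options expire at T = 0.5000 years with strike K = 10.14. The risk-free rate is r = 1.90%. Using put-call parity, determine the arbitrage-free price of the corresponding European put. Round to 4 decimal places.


Answer: Put price = 0.1142

Derivation:
Put-call parity: C - P = S_0 * exp(-qT) - K * exp(-rT).
S_0 * exp(-qT) = 11.0600 * 0.99800200 = 11.03790211
K * exp(-rT) = 10.1400 * 0.99054498 = 10.04412612
P = C - S*exp(-qT) + K*exp(-rT)
P = 1.1080 - 11.03790211 + 10.04412612 = 0.1142


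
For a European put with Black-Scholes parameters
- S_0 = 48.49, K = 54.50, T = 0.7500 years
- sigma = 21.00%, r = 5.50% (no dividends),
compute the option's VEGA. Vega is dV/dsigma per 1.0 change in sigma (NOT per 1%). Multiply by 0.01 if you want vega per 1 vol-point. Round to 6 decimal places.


d1 = -0.3247216443; d2 = -0.5065869791
phi(d1) = 0.3784540528; exp(-qT) = 1.0000000000; exp(-rT) = 0.9595892027
Vega = S * exp(-qT) * phi(d1) * sqrt(T) = 48.4900 * 1.0000000000 * 0.3784540528 * 0.8660254038 = 15.892637

Answer: Vega = 15.892637


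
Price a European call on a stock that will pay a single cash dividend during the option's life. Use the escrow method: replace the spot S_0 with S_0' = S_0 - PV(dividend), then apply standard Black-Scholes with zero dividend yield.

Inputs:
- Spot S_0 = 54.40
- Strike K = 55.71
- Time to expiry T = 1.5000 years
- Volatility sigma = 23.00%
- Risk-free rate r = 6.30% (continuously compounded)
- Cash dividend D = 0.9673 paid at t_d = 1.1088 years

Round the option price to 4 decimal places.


PV(D) = D * exp(-r * t_d) = 0.9673 * 0.93252959 = 0.90203587
S_0' = S_0 - PV(D) = 54.4000 - 0.90203587 = 53.49796413
d1 = (ln(S_0'/K) + (r + sigma^2/2)*T) / (sigma*sqrt(T)) = 0.33248783
d2 = d1 - sigma*sqrt(T) = 0.05079651
exp(-rT) = 0.90982773
N(d1) = 0.63023954; N(d2) = 0.52025616
C = S_0' * N(d1) - K * exp(-rT) * N(d2) = 53.49796413 * 0.63023954 - 55.7100 * 0.90982773 * 0.52025616 = 7.3466

Answer: Price = 7.3466


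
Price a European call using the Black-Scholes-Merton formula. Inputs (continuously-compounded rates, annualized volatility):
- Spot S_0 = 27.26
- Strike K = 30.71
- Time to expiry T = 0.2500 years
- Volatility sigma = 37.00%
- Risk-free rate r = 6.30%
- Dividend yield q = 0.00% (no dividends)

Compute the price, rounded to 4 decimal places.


d1 = (ln(S/K) + (r - q + 0.5*sigma^2) * T) / (sigma * sqrt(T)) = -0.46651572
d2 = d1 - sigma * sqrt(T) = -0.65151572
exp(-rT) = 0.98437338; exp(-qT) = 1.00000000
C = S_0 * exp(-qT) * N(d1) - K * exp(-rT) * N(d2)
N(d1) = 0.32042320; N(d2) = 0.25735682
C = 27.2600 * 1.00000000 * 0.32042320 - 30.7100 * 0.98437338 * 0.25735682 = 0.9548

Answer: Price = 0.9548


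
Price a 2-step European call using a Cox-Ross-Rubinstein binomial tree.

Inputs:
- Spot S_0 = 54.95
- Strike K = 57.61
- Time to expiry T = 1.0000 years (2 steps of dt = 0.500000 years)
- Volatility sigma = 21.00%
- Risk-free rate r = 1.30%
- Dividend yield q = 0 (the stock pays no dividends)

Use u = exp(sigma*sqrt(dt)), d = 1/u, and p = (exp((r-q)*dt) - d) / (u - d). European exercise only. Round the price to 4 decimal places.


Answer: Price = V(0,0) = 3.7915

Derivation:
dt = T/N = 0.500000
u = exp(sigma*sqrt(dt)) = 1.160084; d = 1/u = 0.862007
p = (exp((r-q)*dt) - d) / (u - d) = 0.484822
Discount per step: exp(-r*dt) = 0.993521
Stock lattice S(k, i) with i counting down-moves:
  k=0: S(0,0) = 54.9500
  k=1: S(1,0) = 63.7466; S(1,1) = 47.3673
  k=2: S(2,0) = 73.9514; S(2,1) = 54.9500; S(2,2) = 40.8309
Terminal payoffs V(N, i) = max(S_T - K, 0):
  V(2,0) = 16.341430; V(2,1) = 0.000000; V(2,2) = 0.000000
Backward induction: V(k, i) = exp(-r*dt) * [p * V(k+1, i) + (1-p) * V(k+1, i+1)].
  V(1,0) = exp(-r*dt) * [p*16.341430 + (1-p)*0.000000] = 7.871361
  V(1,1) = exp(-r*dt) * [p*0.000000 + (1-p)*0.000000] = 0.000000
  V(0,0) = exp(-r*dt) * [p*7.871361 + (1-p)*0.000000] = 3.791487


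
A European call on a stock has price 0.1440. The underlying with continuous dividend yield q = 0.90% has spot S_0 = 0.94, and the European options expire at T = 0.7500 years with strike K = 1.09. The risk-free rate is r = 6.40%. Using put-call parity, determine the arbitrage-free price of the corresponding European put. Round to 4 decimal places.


Answer: Put price = 0.2492

Derivation:
Put-call parity: C - P = S_0 * exp(-qT) - K * exp(-rT).
S_0 * exp(-qT) = 0.9400 * 0.99327273 = 0.93367637
K * exp(-rT) = 1.0900 * 0.95313379 = 1.03891583
P = C - S*exp(-qT) + K*exp(-rT)
P = 0.1440 - 0.93367637 + 1.03891583 = 0.2492


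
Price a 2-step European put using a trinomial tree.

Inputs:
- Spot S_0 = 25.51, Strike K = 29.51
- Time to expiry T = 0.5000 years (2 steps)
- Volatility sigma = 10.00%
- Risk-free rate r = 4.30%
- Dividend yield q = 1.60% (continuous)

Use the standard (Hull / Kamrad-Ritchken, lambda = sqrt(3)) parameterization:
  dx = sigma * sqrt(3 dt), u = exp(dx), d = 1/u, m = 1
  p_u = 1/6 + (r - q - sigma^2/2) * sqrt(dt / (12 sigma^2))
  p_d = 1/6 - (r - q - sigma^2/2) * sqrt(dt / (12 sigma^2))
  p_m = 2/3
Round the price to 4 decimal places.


Answer: Price = V(0,0) = 3.6081

Derivation:
dt = T/N = 0.250000; dx = sigma*sqrt(3*dt) = 0.086603
u = exp(dx) = 1.090463; d = 1/u = 0.917042
p_u = 0.198421, p_m = 0.666667, p_d = 0.134912
Discount per step: exp(-r*dt) = 0.989308
Stock lattice S(k, j) with j the centered position index:
  k=0: S(0,+0) = 25.5100
  k=1: S(1,-1) = 23.3937; S(1,+0) = 25.5100; S(1,+1) = 27.8177
  k=2: S(2,-2) = 21.4530; S(2,-1) = 23.3937; S(2,+0) = 25.5100; S(2,+1) = 27.8177; S(2,+2) = 30.3342
Terminal payoffs V(N, j) = max(K - S_T, 0):
  V(2,-2) = 8.056979; V(2,-1) = 6.116271; V(2,+0) = 4.000000; V(2,+1) = 1.692284; V(2,+2) = 0.000000
Backward induction: V(k, j) = exp(-r*dt) * [p_u * V(k+1, j+1) + p_m * V(k+1, j) + p_d * V(k+1, j-1)]
  V(1,-1) = exp(-r*dt) * [p_u*4.000000 + p_m*6.116271 + p_d*8.056979] = 5.894477
  V(1,+0) = exp(-r*dt) * [p_u*1.692284 + p_m*4.000000 + p_d*6.116271] = 3.786686
  V(1,+1) = exp(-r*dt) * [p_u*0.000000 + p_m*1.692284 + p_d*4.000000] = 1.650006
  V(0,+0) = exp(-r*dt) * [p_u*1.650006 + p_m*3.786686 + p_d*5.894477] = 3.608095


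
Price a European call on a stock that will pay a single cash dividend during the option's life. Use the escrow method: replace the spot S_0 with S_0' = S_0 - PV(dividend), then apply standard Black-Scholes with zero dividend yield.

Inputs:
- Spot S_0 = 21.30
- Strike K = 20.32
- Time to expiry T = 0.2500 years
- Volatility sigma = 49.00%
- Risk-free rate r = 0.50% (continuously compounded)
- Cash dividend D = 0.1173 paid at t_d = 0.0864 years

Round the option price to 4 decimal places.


Answer: Price = 2.4967

Derivation:
PV(D) = D * exp(-r * t_d) = 0.1173 * 0.99956809 = 0.11724934
S_0' = S_0 - PV(D) = 21.3000 - 0.11724934 = 21.18275066
d1 = (ln(S_0'/K) + (r + sigma^2/2)*T) / (sigma*sqrt(T)) = 0.29732277
d2 = d1 - sigma*sqrt(T) = 0.05232277
exp(-rT) = 0.99875078
N(d1) = 0.61688995; N(d2) = 0.52086425
C = S_0' * N(d1) - K * exp(-rT) * N(d2) = 21.18275066 * 0.61688995 - 20.3200 * 0.99875078 * 0.52086425 = 2.4967


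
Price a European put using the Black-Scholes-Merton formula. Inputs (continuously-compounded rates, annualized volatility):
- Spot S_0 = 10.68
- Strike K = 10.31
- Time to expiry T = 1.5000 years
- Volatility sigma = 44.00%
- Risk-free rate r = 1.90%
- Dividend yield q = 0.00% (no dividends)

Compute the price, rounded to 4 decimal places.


Answer: Price = 1.8836

Derivation:
d1 = (ln(S/K) + (r - q + 0.5*sigma^2) * T) / (sigma * sqrt(T)) = 0.38775893
d2 = d1 - sigma * sqrt(T) = -0.15112881
exp(-rT) = 0.97190229; exp(-qT) = 1.00000000
P = K * exp(-rT) * N(-d2) - S_0 * exp(-qT) * N(-d1)
N(-d1) = 0.34909722; N(-d2) = 0.56006295
P = 10.3100 * 0.97190229 * 0.56006295 - 10.6800 * 1.00000000 * 0.34909722 = 1.8836


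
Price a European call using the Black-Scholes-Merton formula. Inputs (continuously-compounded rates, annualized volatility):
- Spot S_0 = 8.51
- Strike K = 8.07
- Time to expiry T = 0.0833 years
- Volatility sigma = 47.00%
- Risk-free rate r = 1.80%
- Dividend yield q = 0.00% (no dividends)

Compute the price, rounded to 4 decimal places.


d1 = (ln(S/K) + (r - q + 0.5*sigma^2) * T) / (sigma * sqrt(T)) = 0.47024153
d2 = d1 - sigma * sqrt(T) = 0.33459135
exp(-rT) = 0.99850172; exp(-qT) = 1.00000000
C = S_0 * exp(-qT) * N(d1) - K * exp(-rT) * N(d2)
N(d1) = 0.68090877; N(d2) = 0.63103331
C = 8.5100 * 1.00000000 * 0.68090877 - 8.0700 * 0.99850172 * 0.63103331 = 0.7097

Answer: Price = 0.7097


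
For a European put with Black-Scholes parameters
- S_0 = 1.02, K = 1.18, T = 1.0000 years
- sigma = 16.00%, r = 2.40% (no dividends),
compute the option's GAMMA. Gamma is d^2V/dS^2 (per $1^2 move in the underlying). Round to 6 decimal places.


d1 = -0.6806988199; d2 = -0.8406988199
phi(d1) = 0.3164424220; exp(-qT) = 1.0000000000; exp(-rT) = 0.9762857098
Gamma = exp(-qT) * phi(d1) / (S * sigma * sqrt(T)) = 1.0000000000 * 0.3164424220 / (1.0200 * 0.1600 * 1.0000000000) = 1.938985

Answer: Gamma = 1.938985


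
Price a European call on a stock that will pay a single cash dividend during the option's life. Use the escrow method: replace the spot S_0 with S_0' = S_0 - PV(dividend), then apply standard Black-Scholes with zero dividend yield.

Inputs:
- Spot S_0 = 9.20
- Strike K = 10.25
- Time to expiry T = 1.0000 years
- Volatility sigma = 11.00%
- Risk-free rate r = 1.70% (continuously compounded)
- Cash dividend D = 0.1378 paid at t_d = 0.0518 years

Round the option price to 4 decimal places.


Answer: Price = 0.0935

Derivation:
PV(D) = D * exp(-r * t_d) = 0.1378 * 0.99911979 = 0.13767871
S_0' = S_0 - PV(D) = 9.2000 - 0.13767871 = 9.06232129
d1 = (ln(S_0'/K) + (r + sigma^2/2)*T) / (sigma*sqrt(T)) = -0.91002186
d2 = d1 - sigma*sqrt(T) = -1.02002186
exp(-rT) = 0.98314368
N(d1) = 0.18140549; N(d2) = 0.15385905
C = S_0' * N(d1) - K * exp(-rT) * N(d2) = 9.06232129 * 0.18140549 - 10.2500 * 0.98314368 * 0.15385905 = 0.0935


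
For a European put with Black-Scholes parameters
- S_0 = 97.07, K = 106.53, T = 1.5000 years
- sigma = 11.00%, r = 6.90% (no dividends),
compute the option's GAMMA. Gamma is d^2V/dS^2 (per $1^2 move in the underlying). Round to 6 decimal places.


d1 = 0.1453418256; d2 = 0.0106198897
phi(d1) = 0.3947507775; exp(-qT) = 1.0000000000; exp(-rT) = 0.9016760227
Gamma = exp(-qT) * phi(d1) / (S * sigma * sqrt(T)) = 1.0000000000 * 0.3947507775 / (97.0700 * 0.1100 * 1.2247448714) = 0.030186

Answer: Gamma = 0.030186


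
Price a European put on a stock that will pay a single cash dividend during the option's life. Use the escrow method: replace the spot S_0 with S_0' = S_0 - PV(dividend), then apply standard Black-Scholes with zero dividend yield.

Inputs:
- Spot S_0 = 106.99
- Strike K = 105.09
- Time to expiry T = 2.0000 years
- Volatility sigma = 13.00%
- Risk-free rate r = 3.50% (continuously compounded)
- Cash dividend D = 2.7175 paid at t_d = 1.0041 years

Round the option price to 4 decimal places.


Answer: Price = 4.6504

Derivation:
PV(D) = D * exp(-r * t_d) = 2.7175 * 0.96546686 = 2.62365620
S_0' = S_0 - PV(D) = 106.9900 - 2.62365620 = 104.36634380
d1 = (ln(S_0'/K) + (r + sigma^2/2)*T) / (sigma*sqrt(T)) = 0.43508890
d2 = d1 - sigma*sqrt(T) = 0.25124113
exp(-rT) = 0.93239382
N(-d1) = 0.33174895; N(-d2) = 0.40081384
P = K * exp(-rT) * N(-d2) - S_0' * N(-d1) = 105.0900 * 0.93239382 * 0.40081384 - 104.36634380 * 0.33174895 = 4.6504


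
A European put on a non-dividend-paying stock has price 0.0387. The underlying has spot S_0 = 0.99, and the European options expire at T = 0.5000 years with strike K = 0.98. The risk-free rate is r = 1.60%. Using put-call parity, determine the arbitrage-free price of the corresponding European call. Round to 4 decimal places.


Put-call parity: C - P = S_0 * exp(-qT) - K * exp(-rT).
S_0 * exp(-qT) = 0.9900 * 1.00000000 = 0.99000000
K * exp(-rT) = 0.9800 * 0.99203191 = 0.97219128
C = P + S*exp(-qT) - K*exp(-rT)
C = 0.0387 + 0.99000000 - 0.97219128 = 0.0565

Answer: Call price = 0.0565


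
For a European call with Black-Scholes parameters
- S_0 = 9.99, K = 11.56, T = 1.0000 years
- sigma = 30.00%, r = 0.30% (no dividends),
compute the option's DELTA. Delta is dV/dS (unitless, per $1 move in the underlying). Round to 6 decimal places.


d1 = -0.3265542353; d2 = -0.6265542353
phi(d1) = 0.3782282735; exp(-qT) = 1.0000000000; exp(-rT) = 0.9970044955
N(d1) = 0.3720025312
Delta = exp(-qT) * N(d1) = 1.0000000000 * 0.3720025312 = 0.372003

Answer: Delta = 0.372003


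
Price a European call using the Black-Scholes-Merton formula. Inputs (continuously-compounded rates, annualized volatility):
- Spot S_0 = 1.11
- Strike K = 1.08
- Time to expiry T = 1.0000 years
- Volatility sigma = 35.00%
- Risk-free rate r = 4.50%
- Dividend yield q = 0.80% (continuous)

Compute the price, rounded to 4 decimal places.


d1 = (ln(S/K) + (r - q + 0.5*sigma^2) * T) / (sigma * sqrt(T)) = 0.35899707
d2 = d1 - sigma * sqrt(T) = 0.00899707
exp(-rT) = 0.95599748; exp(-qT) = 0.99203191
C = S_0 * exp(-qT) * N(d1) - K * exp(-rT) * N(d2)
N(d1) = 0.64020136; N(d2) = 0.50358926
C = 1.1100 * 0.99203191 * 0.64020136 - 1.0800 * 0.95599748 * 0.50358926 = 0.1850

Answer: Price = 0.1850


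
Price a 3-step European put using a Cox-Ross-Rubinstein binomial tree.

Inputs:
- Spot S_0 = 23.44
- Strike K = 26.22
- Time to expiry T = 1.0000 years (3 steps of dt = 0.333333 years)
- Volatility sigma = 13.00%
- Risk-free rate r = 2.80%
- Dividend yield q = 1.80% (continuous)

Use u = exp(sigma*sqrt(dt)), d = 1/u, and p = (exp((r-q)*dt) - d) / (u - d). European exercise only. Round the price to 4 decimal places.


dt = T/N = 0.333333
u = exp(sigma*sqrt(dt)) = 1.077944; d = 1/u = 0.927692
p = (exp((r-q)*dt) - d) / (u - d) = 0.503467
Discount per step: exp(-r*dt) = 0.990710
Stock lattice S(k, i) with i counting down-moves:
  k=0: S(0,0) = 23.4400
  k=1: S(1,0) = 25.2670; S(1,1) = 21.7451
  k=2: S(2,0) = 27.2364; S(2,1) = 23.4400; S(2,2) = 20.1728
  k=3: S(3,0) = 29.3593; S(3,1) = 25.2670; S(3,2) = 21.7451; S(3,3) = 18.7141
Terminal payoffs V(N, i) = max(K - S_T, 0):
  V(3,0) = 0.000000; V(3,1) = 0.952992; V(3,2) = 4.474900; V(3,3) = 7.505898
Backward induction: V(k, i) = exp(-r*dt) * [p * V(k+1, i) + (1-p) * V(k+1, i+1)].
  V(2,0) = exp(-r*dt) * [p*0.000000 + (1-p)*0.952992] = 0.468796
  V(2,1) = exp(-r*dt) * [p*0.952992 + (1-p)*4.474900] = 2.676637
  V(2,2) = exp(-r*dt) * [p*4.474900 + (1-p)*7.505898] = 5.924338
  V(1,0) = exp(-r*dt) * [p*0.468796 + (1-p)*2.676637] = 1.550523
  V(1,1) = exp(-r*dt) * [p*2.676637 + (1-p)*5.924338] = 4.249382
  V(0,0) = exp(-r*dt) * [p*1.550523 + (1-p)*4.249382] = 2.863743

Answer: Price = V(0,0) = 2.8637


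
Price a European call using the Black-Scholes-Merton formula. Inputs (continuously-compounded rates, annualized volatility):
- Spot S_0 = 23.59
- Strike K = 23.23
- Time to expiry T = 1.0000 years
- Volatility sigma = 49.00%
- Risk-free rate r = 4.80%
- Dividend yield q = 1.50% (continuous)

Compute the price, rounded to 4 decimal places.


Answer: Price = 4.9612

Derivation:
d1 = (ln(S/K) + (r - q + 0.5*sigma^2) * T) / (sigma * sqrt(T)) = 0.34373132
d2 = d1 - sigma * sqrt(T) = -0.14626868
exp(-rT) = 0.95313379; exp(-qT) = 0.98511194
C = S_0 * exp(-qT) * N(d1) - K * exp(-rT) * N(d2)
N(d1) = 0.63447582; N(d2) = 0.44185464
C = 23.5900 * 0.98511194 * 0.63447582 - 23.2300 * 0.95313379 * 0.44185464 = 4.9612


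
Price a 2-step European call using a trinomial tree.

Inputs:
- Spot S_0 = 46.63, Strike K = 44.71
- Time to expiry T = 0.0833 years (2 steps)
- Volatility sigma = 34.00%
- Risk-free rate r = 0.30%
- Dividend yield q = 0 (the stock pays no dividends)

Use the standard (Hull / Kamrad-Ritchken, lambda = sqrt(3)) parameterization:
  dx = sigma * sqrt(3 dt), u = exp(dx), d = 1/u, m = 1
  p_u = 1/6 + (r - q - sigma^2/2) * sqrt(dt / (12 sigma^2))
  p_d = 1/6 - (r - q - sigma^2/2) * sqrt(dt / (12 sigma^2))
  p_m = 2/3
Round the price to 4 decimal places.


Answer: Price = V(0,0) = 2.9696

Derivation:
dt = T/N = 0.041650; dx = sigma*sqrt(3*dt) = 0.120184
u = exp(dx) = 1.127704; d = 1/u = 0.886757
p_u = 0.157171, p_m = 0.666667, p_d = 0.176162
Discount per step: exp(-r*dt) = 0.999875
Stock lattice S(k, j) with j the centered position index:
  k=0: S(0,+0) = 46.6300
  k=1: S(1,-1) = 41.3495; S(1,+0) = 46.6300; S(1,+1) = 52.5849
  k=2: S(2,-2) = 36.6670; S(2,-1) = 41.3495; S(2,+0) = 46.6300; S(2,+1) = 52.5849; S(2,+2) = 59.3002
Terminal payoffs V(N, j) = max(S_T - K, 0):
  V(2,-2) = 0.000000; V(2,-1) = 0.000000; V(2,+0) = 1.920000; V(2,+1) = 7.874859; V(2,+2) = 14.590179
Backward induction: V(k, j) = exp(-r*dt) * [p_u * V(k+1, j+1) + p_m * V(k+1, j) + p_d * V(k+1, j-1)]
  V(1,-1) = exp(-r*dt) * [p_u*1.920000 + p_m*0.000000 + p_d*0.000000] = 0.301731
  V(1,+0) = exp(-r*dt) * [p_u*7.874859 + p_m*1.920000 + p_d*0.000000] = 2.517386
  V(1,+1) = exp(-r*dt) * [p_u*14.590179 + p_m*7.874859 + p_d*1.920000] = 7.880308
  V(0,+0) = exp(-r*dt) * [p_u*7.880308 + p_m*2.517386 + p_d*0.301731] = 2.969597


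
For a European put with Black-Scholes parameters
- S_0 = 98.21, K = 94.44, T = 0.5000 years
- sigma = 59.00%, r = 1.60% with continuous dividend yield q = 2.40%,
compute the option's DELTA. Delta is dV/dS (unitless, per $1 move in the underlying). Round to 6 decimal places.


d1 = 0.2928340856; d2 = -0.1243589153
phi(d1) = 0.3821987820; exp(-qT) = 0.9880717129; exp(-rT) = 0.9920319148
N(-d1) = 0.3848244866
Delta = -exp(-qT) * N(-d1) = -0.9880717129 * 0.3848244866 = -0.380234

Answer: Delta = -0.380234


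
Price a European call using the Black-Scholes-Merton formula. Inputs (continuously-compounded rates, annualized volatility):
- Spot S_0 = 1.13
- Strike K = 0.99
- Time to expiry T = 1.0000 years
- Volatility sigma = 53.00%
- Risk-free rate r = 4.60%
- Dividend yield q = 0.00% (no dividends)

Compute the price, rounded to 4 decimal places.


Answer: Price = 0.3210

Derivation:
d1 = (ln(S/K) + (r - q + 0.5*sigma^2) * T) / (sigma * sqrt(T)) = 0.60135466
d2 = d1 - sigma * sqrt(T) = 0.07135466
exp(-rT) = 0.95504196; exp(-qT) = 1.00000000
C = S_0 * exp(-qT) * N(d1) - K * exp(-rT) * N(d2)
N(d1) = 0.72619810; N(d2) = 0.52844225
C = 1.1300 * 1.00000000 * 0.72619810 - 0.9900 * 0.95504196 * 0.52844225 = 0.3210


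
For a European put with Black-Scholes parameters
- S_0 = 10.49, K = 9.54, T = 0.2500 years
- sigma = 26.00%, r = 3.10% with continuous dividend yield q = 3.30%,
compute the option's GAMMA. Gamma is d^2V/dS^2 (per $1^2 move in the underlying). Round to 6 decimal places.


Answer: Gamma = 0.212136

Derivation:
d1 = 0.7913764381; d2 = 0.6613764381
phi(d1) = 0.2916861549; exp(-qT) = 0.9917839379; exp(-rT) = 0.9922799538
Gamma = exp(-qT) * phi(d1) / (S * sigma * sqrt(T)) = 0.9917839379 * 0.2916861549 / (10.4900 * 0.2600 * 0.5000000000) = 0.212136


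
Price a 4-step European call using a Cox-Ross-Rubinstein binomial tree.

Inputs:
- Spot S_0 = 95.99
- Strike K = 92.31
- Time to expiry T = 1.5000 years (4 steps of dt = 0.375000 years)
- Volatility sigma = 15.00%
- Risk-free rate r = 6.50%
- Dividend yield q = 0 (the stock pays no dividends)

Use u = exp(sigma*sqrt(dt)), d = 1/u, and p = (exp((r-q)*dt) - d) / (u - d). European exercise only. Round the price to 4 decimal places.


Answer: Price = V(0,0) = 14.4114

Derivation:
dt = T/N = 0.375000
u = exp(sigma*sqrt(dt)) = 1.096207; d = 1/u = 0.912237
p = (exp((r-q)*dt) - d) / (u - d) = 0.611174
Discount per step: exp(-r*dt) = 0.975920
Stock lattice S(k, i) with i counting down-moves:
  k=0: S(0,0) = 95.9900
  k=1: S(1,0) = 105.2249; S(1,1) = 87.5656
  k=2: S(2,0) = 115.3482; S(2,1) = 95.9900; S(2,2) = 79.8805
  k=3: S(3,0) = 126.4455; S(3,1) = 105.2249; S(3,2) = 87.5656; S(3,3) = 72.8700
  k=4: S(4,0) = 138.6105; S(4,1) = 115.3482; S(4,2) = 95.9900; S(4,3) = 79.8805; S(4,4) = 66.4746
Terminal payoffs V(N, i) = max(S_T - K, 0):
  V(4,0) = 46.300450; V(4,1) = 23.038243; V(4,2) = 3.680000; V(4,3) = 0.000000; V(4,4) = 0.000000
Backward induction: V(k, i) = exp(-r*dt) * [p * V(k+1, i) + (1-p) * V(k+1, i+1)].
  V(3,0) = exp(-r*dt) * [p*46.300450 + (1-p)*23.038243] = 36.358384
  V(3,1) = exp(-r*dt) * [p*23.038243 + (1-p)*3.680000] = 15.137747
  V(3,2) = exp(-r*dt) * [p*3.680000 + (1-p)*0.000000] = 2.194962
  V(3,3) = exp(-r*dt) * [p*0.000000 + (1-p)*0.000000] = 0.000000
  V(2,0) = exp(-r*dt) * [p*36.358384 + (1-p)*15.137747] = 27.430426
  V(2,1) = exp(-r*dt) * [p*15.137747 + (1-p)*2.194962] = 9.861923
  V(2,2) = exp(-r*dt) * [p*2.194962 + (1-p)*0.000000] = 1.309201
  V(1,0) = exp(-r*dt) * [p*27.430426 + (1-p)*9.861923] = 20.103304
  V(1,1) = exp(-r*dt) * [p*9.861923 + (1-p)*1.309201] = 6.379007
  V(0,0) = exp(-r*dt) * [p*20.103304 + (1-p)*6.379007] = 14.411354


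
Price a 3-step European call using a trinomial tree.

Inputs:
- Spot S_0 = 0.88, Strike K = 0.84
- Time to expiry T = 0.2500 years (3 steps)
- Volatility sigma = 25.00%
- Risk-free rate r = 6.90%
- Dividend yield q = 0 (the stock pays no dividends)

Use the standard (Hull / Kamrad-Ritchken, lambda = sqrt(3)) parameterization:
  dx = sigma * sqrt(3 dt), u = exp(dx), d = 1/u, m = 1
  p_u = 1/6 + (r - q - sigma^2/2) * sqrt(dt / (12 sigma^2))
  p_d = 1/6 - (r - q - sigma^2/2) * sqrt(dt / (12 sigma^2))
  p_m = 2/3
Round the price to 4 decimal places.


dt = T/N = 0.083333; dx = sigma*sqrt(3*dt) = 0.125000
u = exp(dx) = 1.133148; d = 1/u = 0.882497
p_u = 0.179250, p_m = 0.666667, p_d = 0.154083
Discount per step: exp(-r*dt) = 0.994266
Stock lattice S(k, j) with j the centered position index:
  k=0: S(0,+0) = 0.8800
  k=1: S(1,-1) = 0.7766; S(1,+0) = 0.8800; S(1,+1) = 0.9972
  k=2: S(2,-2) = 0.6853; S(2,-1) = 0.7766; S(2,+0) = 0.8800; S(2,+1) = 0.9972; S(2,+2) = 1.1299
  k=3: S(3,-3) = 0.6048; S(3,-2) = 0.6853; S(3,-1) = 0.7766; S(3,+0) = 0.8800; S(3,+1) = 0.9972; S(3,+2) = 1.1299; S(3,+3) = 1.2804
Terminal payoffs V(N, j) = max(S_T - K, 0):
  V(3,-3) = 0.000000; V(3,-2) = 0.000000; V(3,-1) = 0.000000; V(3,+0) = 0.040000; V(3,+1) = 0.157171; V(3,+2) = 0.289942; V(3,+3) = 0.440392
Backward induction: V(k, j) = exp(-r*dt) * [p_u * V(k+1, j+1) + p_m * V(k+1, j) + p_d * V(k+1, j-1)]
  V(2,-2) = exp(-r*dt) * [p_u*0.000000 + p_m*0.000000 + p_d*0.000000] = 0.000000
  V(2,-1) = exp(-r*dt) * [p_u*0.040000 + p_m*0.000000 + p_d*0.000000] = 0.007129
  V(2,+0) = exp(-r*dt) * [p_u*0.157171 + p_m*0.040000 + p_d*0.000000] = 0.054525
  V(2,+1) = exp(-r*dt) * [p_u*0.289942 + p_m*0.157171 + p_d*0.040000] = 0.161982
  V(2,+2) = exp(-r*dt) * [p_u*0.440392 + p_m*0.289942 + p_d*0.157171] = 0.294753
  V(1,-1) = exp(-r*dt) * [p_u*0.054525 + p_m*0.007129 + p_d*0.000000] = 0.014443
  V(1,+0) = exp(-r*dt) * [p_u*0.161982 + p_m*0.054525 + p_d*0.007129] = 0.066103
  V(1,+1) = exp(-r*dt) * [p_u*0.294753 + p_m*0.161982 + p_d*0.054525] = 0.168254
  V(0,+0) = exp(-r*dt) * [p_u*0.168254 + p_m*0.066103 + p_d*0.014443] = 0.076015

Answer: Price = V(0,0) = 0.0760


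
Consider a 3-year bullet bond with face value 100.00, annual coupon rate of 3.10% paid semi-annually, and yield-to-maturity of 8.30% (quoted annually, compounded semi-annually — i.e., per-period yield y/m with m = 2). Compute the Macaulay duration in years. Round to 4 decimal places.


Coupon per period c = face * coupon_rate / m = 1.550000
Periods per year m = 2; per-period yield y/m = 0.041500
Number of cashflows N = 6
Cashflows (t years, CF_t, discount factor 1/(1+y/m)^(m*t), PV):
  t = 0.5000: CF_t = 1.550000, DF = 0.960154, PV = 1.488238
  t = 1.0000: CF_t = 1.550000, DF = 0.921895, PV = 1.428937
  t = 1.5000: CF_t = 1.550000, DF = 0.885161, PV = 1.371999
  t = 2.0000: CF_t = 1.550000, DF = 0.849890, PV = 1.317330
  t = 2.5000: CF_t = 1.550000, DF = 0.816025, PV = 1.264839
  t = 3.0000: CF_t = 101.550000, DF = 0.783510, PV = 79.565406
Price P = sum_t PV_t = 86.436750
Macaulay numerator sum_t t * PV_t:
  t * PV_t at t = 0.5000: 0.744119
  t * PV_t at t = 1.0000: 1.428937
  t * PV_t at t = 1.5000: 2.057999
  t * PV_t at t = 2.0000: 2.634660
  t * PV_t at t = 2.5000: 3.162098
  t * PV_t at t = 3.0000: 238.696217
Macaulay duration D = (sum_t t * PV_t) / P = 248.724031 / 86.436750 = 2.877526

Answer: Macaulay duration = 2.8775 years


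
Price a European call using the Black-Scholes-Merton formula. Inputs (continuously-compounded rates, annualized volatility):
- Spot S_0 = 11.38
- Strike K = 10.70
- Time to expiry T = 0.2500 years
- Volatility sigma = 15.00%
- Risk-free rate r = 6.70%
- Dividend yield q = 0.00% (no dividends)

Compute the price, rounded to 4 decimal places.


d1 = (ln(S/K) + (r - q + 0.5*sigma^2) * T) / (sigma * sqrt(T)) = 1.08234916
d2 = d1 - sigma * sqrt(T) = 1.00734916
exp(-rT) = 0.98338950; exp(-qT) = 1.00000000
C = S_0 * exp(-qT) * N(d1) - K * exp(-rT) * N(d2)
N(d1) = 0.86045130; N(d2) = 0.84311649
C = 11.3800 * 1.00000000 * 0.86045130 - 10.7000 * 0.98338950 * 0.84311649 = 0.9204

Answer: Price = 0.9204


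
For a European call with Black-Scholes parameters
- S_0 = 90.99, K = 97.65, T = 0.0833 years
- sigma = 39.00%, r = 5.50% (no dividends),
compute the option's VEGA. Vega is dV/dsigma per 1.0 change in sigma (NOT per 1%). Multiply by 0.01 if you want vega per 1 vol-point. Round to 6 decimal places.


Answer: Vega = 9.101098

Derivation:
d1 = -0.5305896073; d2 = -0.6431503909
phi(d1) = 0.3465593472; exp(-qT) = 1.0000000000; exp(-rT) = 0.9954289791
Vega = S * exp(-qT) * phi(d1) * sqrt(T) = 90.9900 * 1.0000000000 * 0.3465593472 * 0.2886173938 = 9.101098


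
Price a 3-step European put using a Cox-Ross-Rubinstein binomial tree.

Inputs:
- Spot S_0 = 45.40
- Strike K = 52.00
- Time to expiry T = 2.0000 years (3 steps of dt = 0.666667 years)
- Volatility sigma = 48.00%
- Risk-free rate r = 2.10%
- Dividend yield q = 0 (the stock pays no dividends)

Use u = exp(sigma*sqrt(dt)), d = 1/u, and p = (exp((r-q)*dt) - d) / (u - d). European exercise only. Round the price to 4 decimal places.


Answer: Price = V(0,0) = 15.7365

Derivation:
dt = T/N = 0.666667
u = exp(sigma*sqrt(dt)) = 1.479817; d = 1/u = 0.675759
p = (exp((r-q)*dt) - d) / (u - d) = 0.420790
Discount per step: exp(-r*dt) = 0.986098
Stock lattice S(k, i) with i counting down-moves:
  k=0: S(0,0) = 45.4000
  k=1: S(1,0) = 67.1837; S(1,1) = 30.6795
  k=2: S(2,0) = 99.4196; S(2,1) = 45.4000; S(2,2) = 20.7319
  k=3: S(3,0) = 147.1227; S(3,1) = 67.1837; S(3,2) = 30.6795; S(3,3) = 14.0098
Terminal payoffs V(N, i) = max(K - S_T, 0):
  V(3,0) = 0.000000; V(3,1) = 0.000000; V(3,2) = 21.320529; V(3,3) = 37.990201
Backward induction: V(k, i) = exp(-r*dt) * [p * V(k+1, i) + (1-p) * V(k+1, i+1)].
  V(2,0) = exp(-r*dt) * [p*0.000000 + (1-p)*0.000000] = 0.000000
  V(2,1) = exp(-r*dt) * [p*0.000000 + (1-p)*21.320529] = 12.177387
  V(2,2) = exp(-r*dt) * [p*21.320529 + (1-p)*37.990201] = 30.545135
  V(1,0) = exp(-r*dt) * [p*0.000000 + (1-p)*12.177387] = 6.955210
  V(1,1) = exp(-r*dt) * [p*12.177387 + (1-p)*30.545135] = 22.498974
  V(0,0) = exp(-r*dt) * [p*6.955210 + (1-p)*22.498974] = 15.736458


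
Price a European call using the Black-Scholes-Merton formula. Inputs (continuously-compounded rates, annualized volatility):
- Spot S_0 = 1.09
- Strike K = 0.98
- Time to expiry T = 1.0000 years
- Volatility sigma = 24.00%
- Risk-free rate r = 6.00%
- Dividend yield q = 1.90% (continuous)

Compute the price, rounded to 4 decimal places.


Answer: Price = 0.1857

Derivation:
d1 = (ln(S/K) + (r - q + 0.5*sigma^2) * T) / (sigma * sqrt(T)) = 0.73408501
d2 = d1 - sigma * sqrt(T) = 0.49408501
exp(-rT) = 0.94176453; exp(-qT) = 0.98117936
C = S_0 * exp(-qT) * N(d1) - K * exp(-rT) * N(d2)
N(d1) = 0.76855154; N(d2) = 0.68937693
C = 1.0900 * 0.98117936 * 0.76855154 - 0.9800 * 0.94176453 * 0.68937693 = 0.1857


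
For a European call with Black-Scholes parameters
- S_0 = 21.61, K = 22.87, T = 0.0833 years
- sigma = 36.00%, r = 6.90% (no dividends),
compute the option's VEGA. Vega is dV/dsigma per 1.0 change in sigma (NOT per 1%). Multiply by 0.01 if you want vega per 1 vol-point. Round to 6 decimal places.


Answer: Vega = 2.260483

Derivation:
d1 = -0.4381453949; d2 = -0.5420476567
phi(d1) = 0.3624298913; exp(-qT) = 1.0000000000; exp(-rT) = 0.9942687864
Vega = S * exp(-qT) * phi(d1) * sqrt(T) = 21.6100 * 1.0000000000 * 0.3624298913 * 0.2886173938 = 2.260483


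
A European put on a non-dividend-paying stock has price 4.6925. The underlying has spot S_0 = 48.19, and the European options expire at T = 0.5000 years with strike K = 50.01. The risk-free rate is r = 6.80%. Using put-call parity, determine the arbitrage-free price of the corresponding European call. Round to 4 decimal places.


Put-call parity: C - P = S_0 * exp(-qT) - K * exp(-rT).
S_0 * exp(-qT) = 48.1900 * 1.00000000 = 48.19000000
K * exp(-rT) = 50.0100 * 0.96657150 = 48.33824095
C = P + S*exp(-qT) - K*exp(-rT)
C = 4.6925 + 48.19000000 - 48.33824095 = 4.5443

Answer: Call price = 4.5443


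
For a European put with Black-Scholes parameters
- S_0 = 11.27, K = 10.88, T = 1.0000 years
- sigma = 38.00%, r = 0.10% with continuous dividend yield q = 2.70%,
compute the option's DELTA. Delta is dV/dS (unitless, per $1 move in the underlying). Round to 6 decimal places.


d1 = 0.2142581227; d2 = -0.1657418773
phi(d1) = 0.3898895423; exp(-qT) = 0.9733612415; exp(-rT) = 0.9990004998
N(-d1) = 0.4151728865
Delta = -exp(-qT) * N(-d1) = -0.9733612415 * 0.4151728865 = -0.404113

Answer: Delta = -0.404113


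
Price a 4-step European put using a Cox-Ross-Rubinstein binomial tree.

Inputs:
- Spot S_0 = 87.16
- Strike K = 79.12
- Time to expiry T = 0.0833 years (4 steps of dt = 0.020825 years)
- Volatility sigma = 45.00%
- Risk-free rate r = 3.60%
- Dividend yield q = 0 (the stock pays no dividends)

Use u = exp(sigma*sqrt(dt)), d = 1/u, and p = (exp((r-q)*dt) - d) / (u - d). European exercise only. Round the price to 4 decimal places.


dt = T/N = 0.020825
u = exp(sigma*sqrt(dt)) = 1.067094; d = 1/u = 0.937125
p = (exp((r-q)*dt) - d) / (u - d) = 0.489541
Discount per step: exp(-r*dt) = 0.999251
Stock lattice S(k, i) with i counting down-moves:
  k=0: S(0,0) = 87.1600
  k=1: S(1,0) = 93.0079; S(1,1) = 81.6798
  k=2: S(2,0) = 99.2482; S(2,1) = 87.1600; S(2,2) = 76.5441
  k=3: S(3,0) = 105.9071; S(3,1) = 93.0079; S(3,2) = 81.6798; S(3,3) = 71.7314
  k=4: S(4,0) = 113.0128; S(4,1) = 99.2482; S(4,2) = 87.1600; S(4,3) = 76.5441; S(4,4) = 67.2213
Terminal payoffs V(N, i) = max(K - S_T, 0):
  V(4,0) = 0.000000; V(4,1) = 0.000000; V(4,2) = 0.000000; V(4,3) = 2.575851; V(4,4) = 11.898721
Backward induction: V(k, i) = exp(-r*dt) * [p * V(k+1, i) + (1-p) * V(k+1, i+1)].
  V(3,0) = exp(-r*dt) * [p*0.000000 + (1-p)*0.000000] = 0.000000
  V(3,1) = exp(-r*dt) * [p*0.000000 + (1-p)*0.000000] = 0.000000
  V(3,2) = exp(-r*dt) * [p*0.000000 + (1-p)*2.575851] = 1.313880
  V(3,3) = exp(-r*dt) * [p*2.575851 + (1-p)*11.898721] = 7.329293
  V(2,0) = exp(-r*dt) * [p*0.000000 + (1-p)*0.000000] = 0.000000
  V(2,1) = exp(-r*dt) * [p*0.000000 + (1-p)*1.313880] = 0.670179
  V(2,2) = exp(-r*dt) * [p*1.313880 + (1-p)*7.329293] = 4.381213
  V(1,0) = exp(-r*dt) * [p*0.000000 + (1-p)*0.670179] = 0.341842
  V(1,1) = exp(-r*dt) * [p*0.670179 + (1-p)*4.381213] = 2.562586
  V(0,0) = exp(-r*dt) * [p*0.341842 + (1-p)*2.562586] = 1.474334

Answer: Price = V(0,0) = 1.4743


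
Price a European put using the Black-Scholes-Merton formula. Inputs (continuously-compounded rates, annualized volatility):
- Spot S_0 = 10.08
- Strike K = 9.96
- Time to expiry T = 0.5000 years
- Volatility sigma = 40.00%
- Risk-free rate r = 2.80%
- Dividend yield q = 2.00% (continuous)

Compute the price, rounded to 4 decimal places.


d1 = (ln(S/K) + (r - q + 0.5*sigma^2) * T) / (sigma * sqrt(T)) = 0.19790572
d2 = d1 - sigma * sqrt(T) = -0.08493699
exp(-rT) = 0.98609754; exp(-qT) = 0.99004983
P = K * exp(-rT) * N(-d2) - S_0 * exp(-qT) * N(-d1)
N(-d1) = 0.42155941; N(-d2) = 0.53384426
P = 9.9600 * 0.98609754 * 0.53384426 - 10.0800 * 0.99004983 * 0.42155941 = 1.0361

Answer: Price = 1.0361


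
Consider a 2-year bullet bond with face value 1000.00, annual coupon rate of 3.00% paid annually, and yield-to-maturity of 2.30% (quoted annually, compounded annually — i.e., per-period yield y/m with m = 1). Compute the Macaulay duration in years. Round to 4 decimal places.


Answer: Macaulay duration = 1.9711 years

Derivation:
Coupon per period c = face * coupon_rate / m = 30.000000
Periods per year m = 1; per-period yield y/m = 0.023000
Number of cashflows N = 2
Cashflows (t years, CF_t, discount factor 1/(1+y/m)^(m*t), PV):
  t = 1.0000: CF_t = 30.000000, DF = 0.977517, PV = 29.325513
  t = 2.0000: CF_t = 1030.000000, DF = 0.955540, PV = 984.205884
Price P = sum_t PV_t = 1013.531398
Macaulay numerator sum_t t * PV_t:
  t * PV_t at t = 1.0000: 29.325513
  t * PV_t at t = 2.0000: 1968.411769
Macaulay duration D = (sum_t t * PV_t) / P = 1997.737282 / 1013.531398 = 1.971066
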